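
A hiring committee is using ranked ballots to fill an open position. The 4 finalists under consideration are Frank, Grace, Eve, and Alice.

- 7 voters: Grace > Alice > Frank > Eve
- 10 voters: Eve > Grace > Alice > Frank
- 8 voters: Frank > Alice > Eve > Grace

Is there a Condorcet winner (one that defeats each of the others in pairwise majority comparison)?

No

Head-to-head results (25 voters total):
Frank vs Grace: Grace wins 17–8.
Frank vs Eve: Frank wins 15–10.
Frank vs Alice: Alice wins 17–8.
Grace vs Eve: Eve wins 18–7.
Grace vs Alice: Grace wins 17–8.
Eve vs Alice: Alice wins 15–10.
No candidate beats all others: Frank beats Eve beats Grace beats Frank, a majority cycle.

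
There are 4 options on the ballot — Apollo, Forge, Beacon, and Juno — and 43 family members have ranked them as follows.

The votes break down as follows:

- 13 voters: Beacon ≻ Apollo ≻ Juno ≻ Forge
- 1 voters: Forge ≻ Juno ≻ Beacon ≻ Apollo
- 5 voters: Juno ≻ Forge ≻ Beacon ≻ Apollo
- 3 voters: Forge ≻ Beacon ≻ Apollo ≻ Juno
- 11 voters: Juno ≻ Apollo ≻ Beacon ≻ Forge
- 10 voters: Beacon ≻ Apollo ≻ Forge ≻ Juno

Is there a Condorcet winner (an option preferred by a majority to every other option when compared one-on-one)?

Head-to-head results (43 voters total):
Apollo vs Forge: Apollo wins 34–9.
Apollo vs Beacon: Beacon wins 32–11.
Apollo vs Juno: Apollo wins 26–17.
Forge vs Beacon: Beacon wins 34–9.
Forge vs Juno: Juno wins 29–14.
Beacon vs Juno: Beacon wins 26–17.
Beacon beats each rival — Apollo (32–11), Forge (34–9), Juno (26–17) — so Beacon is the Condorcet winner.

Yes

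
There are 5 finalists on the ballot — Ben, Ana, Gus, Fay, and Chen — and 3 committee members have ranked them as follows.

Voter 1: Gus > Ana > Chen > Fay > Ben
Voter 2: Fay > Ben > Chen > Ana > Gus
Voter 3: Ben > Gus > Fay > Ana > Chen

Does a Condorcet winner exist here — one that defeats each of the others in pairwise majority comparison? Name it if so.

None — there is no Condorcet winner

Head-to-head results (3 voters total):
Ben vs Ana: Ben wins 2–1.
Ben vs Gus: Ben wins 2–1.
Ben vs Fay: Fay wins 2–1.
Ben vs Chen: Ben wins 2–1.
Ana vs Gus: Gus wins 2–1.
Ana vs Fay: Fay wins 2–1.
Ana vs Chen: Ana wins 2–1.
Gus vs Fay: Gus wins 2–1.
Gus vs Chen: Gus wins 2–1.
Fay vs Chen: Fay wins 2–1.
No candidate beats all others: Ben beats Gus beats Fay beats Ben, a majority cycle.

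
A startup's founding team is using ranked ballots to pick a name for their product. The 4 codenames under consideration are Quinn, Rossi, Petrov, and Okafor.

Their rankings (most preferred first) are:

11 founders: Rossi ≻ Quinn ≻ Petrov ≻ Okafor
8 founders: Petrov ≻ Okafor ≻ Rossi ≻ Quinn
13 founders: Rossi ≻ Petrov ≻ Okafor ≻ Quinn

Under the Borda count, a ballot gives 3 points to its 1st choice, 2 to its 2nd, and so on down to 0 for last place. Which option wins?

Rossi

Borda scores:
  Quinn: 11·2 + 8·0 + 13·0 = 22
  Rossi: 11·3 + 8·1 + 13·3 = 80
  Petrov: 11·1 + 8·3 + 13·2 = 61
  Okafor: 11·0 + 8·2 + 13·1 = 29
Rossi has the highest total.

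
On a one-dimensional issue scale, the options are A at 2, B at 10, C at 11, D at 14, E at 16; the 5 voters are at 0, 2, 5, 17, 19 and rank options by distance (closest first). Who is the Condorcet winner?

A

With single-peaked preferences on a line, the Condorcet winner is the candidate closest to the median voter.
The median voter (position 5) is closest to A at 2.
Check: A vs E — voters closer to A: 3 of 5.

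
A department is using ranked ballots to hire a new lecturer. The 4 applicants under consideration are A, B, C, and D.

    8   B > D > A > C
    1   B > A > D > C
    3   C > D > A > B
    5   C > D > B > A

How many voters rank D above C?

9

Ballots ranking D above C: 8+1 = 9.
Ballots ranking C above D: 3+5 = 8.
So 9 of 17 voters prefer D to C.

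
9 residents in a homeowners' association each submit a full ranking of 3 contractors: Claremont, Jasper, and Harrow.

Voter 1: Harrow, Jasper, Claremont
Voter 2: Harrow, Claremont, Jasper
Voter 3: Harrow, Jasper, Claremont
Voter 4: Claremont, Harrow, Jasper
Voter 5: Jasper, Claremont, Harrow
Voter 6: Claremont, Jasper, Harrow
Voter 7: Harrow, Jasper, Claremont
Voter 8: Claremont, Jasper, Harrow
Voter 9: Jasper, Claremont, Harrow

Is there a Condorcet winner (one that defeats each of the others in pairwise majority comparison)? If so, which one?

There is no Condorcet winner

Head-to-head results (9 voters total):
Claremont vs Jasper: Jasper wins 5–4.
Claremont vs Harrow: Claremont wins 5–4.
Jasper vs Harrow: Harrow wins 5–4.
No candidate beats all others: Claremont beats Harrow beats Jasper beats Claremont, a majority cycle.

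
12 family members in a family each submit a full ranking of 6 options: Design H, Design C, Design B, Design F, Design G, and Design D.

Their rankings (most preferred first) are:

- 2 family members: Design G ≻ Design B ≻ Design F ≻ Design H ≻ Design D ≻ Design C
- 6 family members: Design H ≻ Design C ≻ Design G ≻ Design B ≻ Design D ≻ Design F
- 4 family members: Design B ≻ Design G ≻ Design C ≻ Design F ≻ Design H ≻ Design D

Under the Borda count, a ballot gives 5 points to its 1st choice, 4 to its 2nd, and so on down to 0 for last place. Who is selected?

Borda scores:
  Design H: 2·2 + 6·5 + 4·1 = 38
  Design C: 2·0 + 6·4 + 4·3 = 36
  Design B: 2·4 + 6·2 + 4·5 = 40
  Design F: 2·3 + 6·0 + 4·2 = 14
  Design G: 2·5 + 6·3 + 4·4 = 44
  Design D: 2·1 + 6·1 + 4·0 = 8
Design G has the highest total.

Design G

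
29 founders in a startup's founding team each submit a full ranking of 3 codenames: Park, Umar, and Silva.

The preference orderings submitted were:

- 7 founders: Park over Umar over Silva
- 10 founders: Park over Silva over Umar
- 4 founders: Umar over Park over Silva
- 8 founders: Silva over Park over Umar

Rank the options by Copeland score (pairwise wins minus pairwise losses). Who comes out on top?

Pairwise results:
  Park vs Umar: Park wins 25–4.
  Park vs Silva: Park wins 21–8.
  Umar vs Silva: Silva wins 18–11.
Copeland scores (wins − losses):
  Park: 2 − 0 = 2
  Umar: 0 − 2 = -2
  Silva: 1 − 1 = 0
Park has the best Copeland score.

Park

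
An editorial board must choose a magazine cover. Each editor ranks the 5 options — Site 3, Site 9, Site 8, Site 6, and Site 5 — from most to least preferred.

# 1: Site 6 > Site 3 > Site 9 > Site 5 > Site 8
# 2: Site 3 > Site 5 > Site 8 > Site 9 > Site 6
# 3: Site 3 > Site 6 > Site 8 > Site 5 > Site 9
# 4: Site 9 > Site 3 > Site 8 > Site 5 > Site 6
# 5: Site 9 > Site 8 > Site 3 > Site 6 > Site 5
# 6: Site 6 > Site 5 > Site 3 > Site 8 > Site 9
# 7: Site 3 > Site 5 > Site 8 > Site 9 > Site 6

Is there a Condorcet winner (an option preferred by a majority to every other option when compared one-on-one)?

Yes

Head-to-head results (7 voters total):
Site 3 vs Site 9: Site 3 wins 5–2.
Site 3 vs Site 8: Site 3 wins 6–1.
Site 3 vs Site 6: Site 3 wins 5–2.
Site 3 vs Site 5: Site 3 wins 6–1.
Site 9 vs Site 8: Site 8 wins 4–3.
Site 9 vs Site 6: Site 9 wins 4–3.
Site 9 vs Site 5: Site 5 wins 4–3.
Site 8 vs Site 6: Site 8 wins 4–3.
Site 8 vs Site 5: Site 5 wins 4–3.
Site 6 vs Site 5: Site 6 wins 4–3.
Site 3 beats each rival — Site 9 (5–2), Site 8 (6–1), Site 6 (5–2), Site 5 (6–1) — so Site 3 is the Condorcet winner.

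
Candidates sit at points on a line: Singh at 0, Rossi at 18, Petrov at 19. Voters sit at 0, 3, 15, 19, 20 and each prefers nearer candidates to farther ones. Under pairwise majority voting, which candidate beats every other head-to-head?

Rossi

With single-peaked preferences on a line, the Condorcet winner is the candidate closest to the median voter.
The median voter (position 15) is closest to Rossi at 18.
Check: Rossi vs Petrov — voters closer to Rossi: 3 of 5.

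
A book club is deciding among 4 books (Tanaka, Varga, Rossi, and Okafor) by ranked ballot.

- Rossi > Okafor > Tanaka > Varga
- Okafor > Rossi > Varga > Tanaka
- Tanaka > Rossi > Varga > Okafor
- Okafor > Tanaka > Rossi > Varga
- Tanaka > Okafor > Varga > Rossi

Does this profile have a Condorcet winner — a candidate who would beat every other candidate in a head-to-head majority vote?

Head-to-head results (5 voters total):
Tanaka vs Varga: Tanaka wins 4–1.
Tanaka vs Rossi: Tanaka wins 3–2.
Tanaka vs Okafor: Okafor wins 3–2.
Varga vs Rossi: Rossi wins 4–1.
Varga vs Okafor: Okafor wins 4–1.
Rossi vs Okafor: Okafor wins 3–2.
Okafor beats each rival — Tanaka (3–2), Varga (4–1), Rossi (3–2) — so Okafor is the Condorcet winner.

Yes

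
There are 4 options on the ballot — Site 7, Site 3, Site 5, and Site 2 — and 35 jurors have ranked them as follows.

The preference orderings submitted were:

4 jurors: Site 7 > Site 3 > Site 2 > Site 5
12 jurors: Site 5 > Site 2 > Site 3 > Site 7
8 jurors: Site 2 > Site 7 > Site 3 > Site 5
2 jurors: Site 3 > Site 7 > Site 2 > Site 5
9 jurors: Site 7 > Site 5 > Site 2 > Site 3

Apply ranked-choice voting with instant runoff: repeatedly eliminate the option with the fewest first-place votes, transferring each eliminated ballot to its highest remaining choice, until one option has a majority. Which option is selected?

Site 7

Round 1: Site 7 13, Site 5 12, Site 2 8, Site 3 2. Site 3 has the fewest and is eliminated.
Round 2: Site 7 15, Site 5 12, Site 2 8. Site 2 has the fewest and is eliminated.
Round 3: Site 7 23, Site 5 12. Site 7 has a majority.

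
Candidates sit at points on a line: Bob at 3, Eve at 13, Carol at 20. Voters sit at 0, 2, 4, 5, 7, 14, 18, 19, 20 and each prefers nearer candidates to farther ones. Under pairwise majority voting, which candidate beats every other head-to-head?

Bob

With single-peaked preferences on a line, the Condorcet winner is the candidate closest to the median voter.
The median voter (position 7) is closest to Bob at 3.
Check: Bob vs Eve — voters closer to Bob: 5 of 9.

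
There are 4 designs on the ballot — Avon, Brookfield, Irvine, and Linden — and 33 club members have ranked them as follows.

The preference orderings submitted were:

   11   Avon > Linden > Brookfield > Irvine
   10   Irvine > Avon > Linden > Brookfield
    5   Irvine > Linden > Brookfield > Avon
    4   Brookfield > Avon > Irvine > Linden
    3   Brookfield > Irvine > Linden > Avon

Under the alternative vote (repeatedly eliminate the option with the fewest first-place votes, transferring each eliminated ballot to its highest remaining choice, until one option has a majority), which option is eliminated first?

Linden

Round 1: Irvine 15, Avon 11, Brookfield 7, Linden 0. Linden has the fewest and is eliminated.
Round 2: Irvine 15, Avon 11, Brookfield 7. Brookfield has the fewest and is eliminated.
Round 3: Irvine 18, Avon 15. Irvine has a majority.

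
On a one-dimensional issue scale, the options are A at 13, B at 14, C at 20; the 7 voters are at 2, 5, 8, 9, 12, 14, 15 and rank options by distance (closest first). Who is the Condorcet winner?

A

With single-peaked preferences on a line, the Condorcet winner is the candidate closest to the median voter.
The median voter (position 9) is closest to A at 13.
Check: A vs C — voters closer to A: 7 of 7.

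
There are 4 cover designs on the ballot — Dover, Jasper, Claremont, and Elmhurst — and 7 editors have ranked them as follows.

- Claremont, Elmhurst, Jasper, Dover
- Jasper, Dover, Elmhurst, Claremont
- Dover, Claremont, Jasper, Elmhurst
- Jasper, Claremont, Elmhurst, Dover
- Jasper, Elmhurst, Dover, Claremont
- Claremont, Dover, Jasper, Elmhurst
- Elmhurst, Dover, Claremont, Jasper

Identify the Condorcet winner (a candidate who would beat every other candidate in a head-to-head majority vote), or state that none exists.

None — there is no Condorcet winner

Head-to-head results (7 voters total):
Dover vs Jasper: Jasper wins 4–3.
Dover vs Claremont: Dover wins 4–3.
Dover vs Elmhurst: Elmhurst wins 4–3.
Jasper vs Claremont: Claremont wins 4–3.
Jasper vs Elmhurst: Jasper wins 5–2.
Claremont vs Elmhurst: Claremont wins 4–3.
No candidate beats all others: Dover beats Claremont beats Jasper beats Dover, a majority cycle.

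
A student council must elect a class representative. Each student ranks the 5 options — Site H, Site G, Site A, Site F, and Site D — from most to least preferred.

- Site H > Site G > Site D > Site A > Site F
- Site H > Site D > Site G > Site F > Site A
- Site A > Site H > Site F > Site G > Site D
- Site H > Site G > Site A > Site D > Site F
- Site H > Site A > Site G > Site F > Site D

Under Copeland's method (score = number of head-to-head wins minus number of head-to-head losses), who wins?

Pairwise results:
  Site H vs Site G: Site H wins 5–0.
  Site H vs Site A: Site H wins 4–1.
  Site H vs Site F: Site H wins 5–0.
  Site H vs Site D: Site H wins 5–0.
  Site G vs Site A: Site G wins 3–2.
  Site G vs Site F: Site G wins 4–1.
  Site G vs Site D: Site G wins 4–1.
  Site A vs Site F: Site A wins 4–1.
  Site A vs Site D: Site A wins 3–2.
  Site F vs Site D: Site D wins 3–2.
Copeland scores (wins − losses):
  Site H: 4 − 0 = 4
  Site G: 3 − 1 = 2
  Site A: 2 − 2 = 0
  Site F: 0 − 4 = -4
  Site D: 1 − 3 = -2
Site H has the best Copeland score.

Site H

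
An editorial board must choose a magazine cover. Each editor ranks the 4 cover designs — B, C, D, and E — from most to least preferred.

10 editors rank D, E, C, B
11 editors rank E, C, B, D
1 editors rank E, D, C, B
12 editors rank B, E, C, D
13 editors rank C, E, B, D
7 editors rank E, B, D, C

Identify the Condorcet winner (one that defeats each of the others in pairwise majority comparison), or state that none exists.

E

Head-to-head results (54 voters total):
B vs C: C wins 35–19.
B vs D: B wins 43–11.
B vs E: E wins 42–12.
C vs D: C wins 36–18.
C vs E: E wins 41–13.
D vs E: E wins 44–10.
E beats each rival — B (42–12), C (41–13), D (44–10) — so E is the Condorcet winner.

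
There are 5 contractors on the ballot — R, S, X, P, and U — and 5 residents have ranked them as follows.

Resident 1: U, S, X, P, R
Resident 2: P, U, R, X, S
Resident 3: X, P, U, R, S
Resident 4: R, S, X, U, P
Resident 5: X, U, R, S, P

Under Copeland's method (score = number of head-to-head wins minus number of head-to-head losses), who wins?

X

Pairwise results:
  R vs S: R wins 4–1.
  R vs X: X wins 3–2.
  R vs P: P wins 3–2.
  R vs U: U wins 4–1.
  S vs X: X wins 3–2.
  S vs P: S wins 3–2.
  S vs U: U wins 4–1.
  X vs P: X wins 4–1.
  X vs U: X wins 3–2.
  P vs U: U wins 3–2.
Copeland scores (wins − losses):
  R: 1 − 3 = -2
  S: 1 − 3 = -2
  X: 4 − 0 = 4
  P: 1 − 3 = -2
  U: 3 − 1 = 2
X has the best Copeland score.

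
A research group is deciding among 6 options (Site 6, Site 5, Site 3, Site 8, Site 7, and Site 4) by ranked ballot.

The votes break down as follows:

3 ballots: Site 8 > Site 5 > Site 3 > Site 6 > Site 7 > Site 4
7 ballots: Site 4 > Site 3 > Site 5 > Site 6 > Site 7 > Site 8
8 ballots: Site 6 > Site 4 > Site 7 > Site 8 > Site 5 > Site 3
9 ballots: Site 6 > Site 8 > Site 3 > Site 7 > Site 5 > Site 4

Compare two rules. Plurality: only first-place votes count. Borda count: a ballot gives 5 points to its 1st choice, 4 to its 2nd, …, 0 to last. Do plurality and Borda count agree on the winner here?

Plurality first-place counts: Site 6 17, Site 5 0, Site 3 0, Site 8 3, Site 7 0, Site 4 7 → Site 6.
Borda totals: Site 6 105, Site 5 50, Site 3 64, Site 8 67, Site 7 52, Site 4 67 → Site 6.
The two rules agree on Site 6.

Yes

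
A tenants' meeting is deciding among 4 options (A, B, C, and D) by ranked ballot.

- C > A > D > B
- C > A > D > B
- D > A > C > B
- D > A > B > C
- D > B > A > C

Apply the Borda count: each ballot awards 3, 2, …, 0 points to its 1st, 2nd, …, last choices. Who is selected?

D

Borda scores:
  A: 2 + 2 + 2 + 2 + 1 = 9
  B: 0 + 0 + 0 + 1 + 2 = 3
  C: 3 + 3 + 1 + 0 + 0 = 7
  D: 1 + 1 + 3 + 3 + 3 = 11
D has the highest total.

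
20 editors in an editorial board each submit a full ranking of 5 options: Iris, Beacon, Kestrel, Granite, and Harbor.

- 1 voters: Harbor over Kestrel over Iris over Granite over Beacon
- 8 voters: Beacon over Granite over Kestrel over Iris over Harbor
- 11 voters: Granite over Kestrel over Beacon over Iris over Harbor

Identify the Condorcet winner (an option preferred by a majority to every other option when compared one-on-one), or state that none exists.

Head-to-head results (20 voters total):
Iris vs Beacon: Beacon wins 19–1.
Iris vs Kestrel: Kestrel wins 20–0.
Iris vs Granite: Granite wins 19–1.
Iris vs Harbor: Iris wins 19–1.
Beacon vs Kestrel: Kestrel wins 12–8.
Beacon vs Granite: Granite wins 12–8.
Beacon vs Harbor: Beacon wins 19–1.
Kestrel vs Granite: Granite wins 19–1.
Kestrel vs Harbor: Kestrel wins 19–1.
Granite vs Harbor: Granite wins 19–1.
Granite beats each rival — Iris (19–1), Beacon (12–8), Kestrel (19–1), Harbor (19–1) — so Granite is the Condorcet winner.

Granite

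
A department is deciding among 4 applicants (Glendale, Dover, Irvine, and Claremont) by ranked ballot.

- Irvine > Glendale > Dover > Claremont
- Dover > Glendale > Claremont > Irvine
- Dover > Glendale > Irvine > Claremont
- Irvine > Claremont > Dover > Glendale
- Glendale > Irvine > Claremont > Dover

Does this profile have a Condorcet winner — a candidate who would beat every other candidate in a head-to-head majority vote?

No

Head-to-head results (5 voters total):
Glendale vs Dover: Dover wins 3–2.
Glendale vs Irvine: Glendale wins 3–2.
Glendale vs Claremont: Glendale wins 4–1.
Dover vs Irvine: Irvine wins 3–2.
Dover vs Claremont: Dover wins 3–2.
Irvine vs Claremont: Irvine wins 4–1.
No candidate beats all others: Glendale beats Irvine beats Dover beats Glendale, a majority cycle.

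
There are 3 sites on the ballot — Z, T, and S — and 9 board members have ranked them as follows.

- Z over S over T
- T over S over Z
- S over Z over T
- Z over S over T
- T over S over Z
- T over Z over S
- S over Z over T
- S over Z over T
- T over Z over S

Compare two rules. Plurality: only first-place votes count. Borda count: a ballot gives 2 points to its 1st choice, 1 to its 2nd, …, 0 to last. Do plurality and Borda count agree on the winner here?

Plurality first-place counts: Z 2, T 4, S 3 → T.
Borda totals: Z 9, T 8, S 10 → S.
The two rules disagree: plurality picks T, Borda picks S.

No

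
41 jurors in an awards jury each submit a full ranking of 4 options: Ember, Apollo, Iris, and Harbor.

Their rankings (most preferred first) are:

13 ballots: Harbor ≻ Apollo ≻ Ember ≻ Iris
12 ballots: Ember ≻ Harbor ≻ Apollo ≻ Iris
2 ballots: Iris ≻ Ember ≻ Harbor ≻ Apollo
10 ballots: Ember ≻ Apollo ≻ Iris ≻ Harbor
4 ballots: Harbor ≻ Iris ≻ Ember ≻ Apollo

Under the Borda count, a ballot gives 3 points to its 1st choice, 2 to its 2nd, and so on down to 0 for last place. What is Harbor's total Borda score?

Borda scores:
  Ember: 13·1 + 12·3 + 2·2 + 10·3 + 4·1 = 87
  Apollo: 13·2 + 12·1 + 2·0 + 10·2 + 4·0 = 58
  Iris: 13·0 + 12·0 + 2·3 + 10·1 + 4·2 = 24
  Harbor: 13·3 + 12·2 + 2·1 + 10·0 + 4·3 = 77

77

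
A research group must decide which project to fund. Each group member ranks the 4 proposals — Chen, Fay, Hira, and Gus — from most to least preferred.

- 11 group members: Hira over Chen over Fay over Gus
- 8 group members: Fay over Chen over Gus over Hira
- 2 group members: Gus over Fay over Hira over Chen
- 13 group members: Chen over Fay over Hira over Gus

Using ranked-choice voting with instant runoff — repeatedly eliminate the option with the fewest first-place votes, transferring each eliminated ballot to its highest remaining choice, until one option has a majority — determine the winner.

Round 1: Chen 13, Hira 11, Fay 8, Gus 2. Gus has the fewest and is eliminated.
Round 2: Chen 13, Hira 11, Fay 10. Fay has the fewest and is eliminated.
Round 3: Chen 21, Hira 13. Chen has a majority.

Chen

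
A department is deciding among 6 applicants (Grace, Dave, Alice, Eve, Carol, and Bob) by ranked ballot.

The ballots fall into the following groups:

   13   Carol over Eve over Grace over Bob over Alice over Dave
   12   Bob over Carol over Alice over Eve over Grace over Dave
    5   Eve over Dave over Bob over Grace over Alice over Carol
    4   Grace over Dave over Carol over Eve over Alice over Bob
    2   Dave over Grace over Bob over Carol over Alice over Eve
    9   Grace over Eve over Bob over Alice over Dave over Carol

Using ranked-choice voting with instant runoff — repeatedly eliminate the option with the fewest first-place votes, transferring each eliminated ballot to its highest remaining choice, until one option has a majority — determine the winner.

Round 1: Grace 13, Carol 13, Bob 12, Eve 5, Dave 2, Alice 0. Alice has the fewest and is eliminated.
Round 2: Grace 13, Carol 13, Bob 12, Eve 5, Dave 2. Dave has the fewest and is eliminated.
Round 3: Grace 15, Carol 13, Bob 12, Eve 5. Eve has the fewest and is eliminated.
Round 4: Bob 17, Grace 15, Carol 13. Carol has the fewest and is eliminated.
Round 5: Grace 28, Bob 17. Grace has a majority.

Grace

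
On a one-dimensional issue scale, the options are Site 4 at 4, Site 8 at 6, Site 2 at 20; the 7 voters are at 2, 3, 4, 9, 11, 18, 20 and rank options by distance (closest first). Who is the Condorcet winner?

With single-peaked preferences on a line, the Condorcet winner is the candidate closest to the median voter.
The median voter (position 9) is closest to Site 8 at 6.
Check: Site 8 vs Site 4 — voters closer to Site 8: 4 of 7.

Site 8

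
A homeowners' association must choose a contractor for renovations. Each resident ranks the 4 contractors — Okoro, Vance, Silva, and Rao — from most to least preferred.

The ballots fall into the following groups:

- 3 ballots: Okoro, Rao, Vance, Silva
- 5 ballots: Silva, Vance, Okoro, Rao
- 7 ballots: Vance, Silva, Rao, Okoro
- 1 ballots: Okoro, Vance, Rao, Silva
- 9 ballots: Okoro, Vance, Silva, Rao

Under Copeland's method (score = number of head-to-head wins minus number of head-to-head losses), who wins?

Pairwise results:
  Okoro vs Vance: Okoro wins 13–12.
  Okoro vs Silva: Okoro wins 13–12.
  Okoro vs Rao: Okoro wins 18–7.
  Vance vs Silva: Vance wins 20–5.
  Vance vs Rao: Vance wins 22–3.
  Silva vs Rao: Silva wins 21–4.
Copeland scores (wins − losses):
  Okoro: 3 − 0 = 3
  Vance: 2 − 1 = 1
  Silva: 1 − 2 = -1
  Rao: 0 − 3 = -3
Okoro has the best Copeland score.

Okoro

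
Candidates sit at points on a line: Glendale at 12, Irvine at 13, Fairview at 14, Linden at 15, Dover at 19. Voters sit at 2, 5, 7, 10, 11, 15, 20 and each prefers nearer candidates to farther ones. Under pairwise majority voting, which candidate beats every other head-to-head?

Glendale

With single-peaked preferences on a line, the Condorcet winner is the candidate closest to the median voter.
The median voter (position 10) is closest to Glendale at 12.
Check: Glendale vs Fairview — voters closer to Glendale: 5 of 7.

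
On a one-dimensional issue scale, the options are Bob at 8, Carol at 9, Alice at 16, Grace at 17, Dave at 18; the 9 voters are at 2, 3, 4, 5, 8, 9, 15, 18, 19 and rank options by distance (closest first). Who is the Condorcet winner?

Bob

With single-peaked preferences on a line, the Condorcet winner is the candidate closest to the median voter.
The median voter (position 8) is closest to Bob at 8.
Check: Bob vs Grace — voters closer to Bob: 6 of 9.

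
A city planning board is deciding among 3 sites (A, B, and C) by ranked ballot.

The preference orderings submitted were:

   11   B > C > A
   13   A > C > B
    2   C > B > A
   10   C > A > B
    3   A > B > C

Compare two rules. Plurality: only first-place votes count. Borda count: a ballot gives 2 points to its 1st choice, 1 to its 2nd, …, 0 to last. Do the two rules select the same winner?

Plurality first-place counts: A 16, B 11, C 12 → A.
Borda totals: A 42, B 27, C 48 → C.
The two rules disagree: plurality picks A, Borda picks C.

No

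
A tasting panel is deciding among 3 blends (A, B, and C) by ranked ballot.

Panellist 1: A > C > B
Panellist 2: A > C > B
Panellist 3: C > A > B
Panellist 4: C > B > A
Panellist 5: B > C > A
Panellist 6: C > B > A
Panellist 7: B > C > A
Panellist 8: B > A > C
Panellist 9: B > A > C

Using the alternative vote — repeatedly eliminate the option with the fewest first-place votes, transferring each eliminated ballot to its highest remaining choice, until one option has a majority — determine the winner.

C

Round 1: B 4, C 3, A 2. A has the fewest and is eliminated.
Round 2: C 5, B 4. C has a majority.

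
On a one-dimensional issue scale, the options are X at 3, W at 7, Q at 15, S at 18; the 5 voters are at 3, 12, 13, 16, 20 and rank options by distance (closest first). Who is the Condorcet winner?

Q

With single-peaked preferences on a line, the Condorcet winner is the candidate closest to the median voter.
The median voter (position 13) is closest to Q at 15.
Check: Q vs X — voters closer to Q: 4 of 5.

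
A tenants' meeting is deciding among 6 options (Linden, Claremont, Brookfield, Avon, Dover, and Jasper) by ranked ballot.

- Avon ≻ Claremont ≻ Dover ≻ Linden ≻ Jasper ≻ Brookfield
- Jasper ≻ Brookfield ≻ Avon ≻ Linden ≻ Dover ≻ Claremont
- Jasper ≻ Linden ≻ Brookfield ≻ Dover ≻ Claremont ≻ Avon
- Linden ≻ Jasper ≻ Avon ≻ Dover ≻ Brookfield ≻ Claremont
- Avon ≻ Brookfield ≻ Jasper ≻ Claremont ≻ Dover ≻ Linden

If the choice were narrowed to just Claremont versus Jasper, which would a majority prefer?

Jasper

Ballots ranking Claremont above Jasper: 1.
Ballots ranking Jasper above Claremont: 4.
Jasper wins the head-to-head, 4–1.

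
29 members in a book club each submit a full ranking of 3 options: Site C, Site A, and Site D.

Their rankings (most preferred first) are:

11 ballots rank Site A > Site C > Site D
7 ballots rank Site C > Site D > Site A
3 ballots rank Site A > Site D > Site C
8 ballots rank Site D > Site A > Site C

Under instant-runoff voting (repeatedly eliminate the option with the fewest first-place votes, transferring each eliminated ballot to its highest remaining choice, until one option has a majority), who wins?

Site D

Round 1: Site A 14, Site D 8, Site C 7. Site C has the fewest and is eliminated.
Round 2: Site D 15, Site A 14. Site D has a majority.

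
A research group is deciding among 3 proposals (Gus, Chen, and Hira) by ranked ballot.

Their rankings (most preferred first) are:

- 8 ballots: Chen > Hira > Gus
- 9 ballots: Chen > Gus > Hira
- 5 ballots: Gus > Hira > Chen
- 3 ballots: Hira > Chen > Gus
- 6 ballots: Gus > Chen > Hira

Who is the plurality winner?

Chen

First-place vote totals:
  Gus: 11
  Chen: 17
  Hira: 3
Chen has the most first-place votes.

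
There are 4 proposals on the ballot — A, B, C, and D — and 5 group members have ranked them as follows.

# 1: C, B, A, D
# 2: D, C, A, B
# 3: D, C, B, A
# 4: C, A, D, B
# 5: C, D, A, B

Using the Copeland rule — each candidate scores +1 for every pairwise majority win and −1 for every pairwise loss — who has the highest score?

C

Pairwise results:
  A vs B: A wins 3–2.
  A vs C: C wins 5–0.
  A vs D: D wins 3–2.
  B vs C: C wins 5–0.
  B vs D: D wins 4–1.
  C vs D: C wins 3–2.
Copeland scores (wins − losses):
  A: 1 − 2 = -1
  B: 0 − 3 = -3
  C: 3 − 0 = 3
  D: 2 − 1 = 1
C has the best Copeland score.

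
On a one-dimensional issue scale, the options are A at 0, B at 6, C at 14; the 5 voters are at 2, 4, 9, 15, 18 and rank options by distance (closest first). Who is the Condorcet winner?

With single-peaked preferences on a line, the Condorcet winner is the candidate closest to the median voter.
The median voter (position 9) is closest to B at 6.
Check: B vs A — voters closer to B: 4 of 5.

B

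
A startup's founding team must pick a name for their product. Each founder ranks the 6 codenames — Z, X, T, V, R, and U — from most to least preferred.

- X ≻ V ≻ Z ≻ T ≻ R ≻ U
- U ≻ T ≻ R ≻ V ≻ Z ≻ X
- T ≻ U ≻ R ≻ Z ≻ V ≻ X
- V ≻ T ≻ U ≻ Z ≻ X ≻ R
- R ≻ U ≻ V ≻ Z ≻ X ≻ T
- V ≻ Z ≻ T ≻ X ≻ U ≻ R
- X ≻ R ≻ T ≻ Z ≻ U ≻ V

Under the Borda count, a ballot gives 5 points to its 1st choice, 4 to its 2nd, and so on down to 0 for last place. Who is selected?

T

Borda scores:
  Z: 3 + 1 + 2 + 2 + 2 + 4 + 2 = 16
  X: 5 + 0 + 0 + 1 + 1 + 2 + 5 = 14
  T: 2 + 4 + 5 + 4 + 0 + 3 + 3 = 21
  V: 4 + 2 + 1 + 5 + 3 + 5 + 0 = 20
  R: 1 + 3 + 3 + 0 + 5 + 0 + 4 = 16
  U: 0 + 5 + 4 + 3 + 4 + 1 + 1 = 18
T has the highest total.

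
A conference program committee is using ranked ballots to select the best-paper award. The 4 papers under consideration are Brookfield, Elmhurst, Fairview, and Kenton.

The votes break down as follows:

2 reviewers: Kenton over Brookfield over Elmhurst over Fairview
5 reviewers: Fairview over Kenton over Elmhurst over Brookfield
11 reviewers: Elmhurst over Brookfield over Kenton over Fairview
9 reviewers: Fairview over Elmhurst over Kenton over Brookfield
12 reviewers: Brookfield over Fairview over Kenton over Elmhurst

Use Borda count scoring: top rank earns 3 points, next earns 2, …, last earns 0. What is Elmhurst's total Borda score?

Borda scores:
  Brookfield: 2·2 + 5·0 + 11·2 + 9·0 + 12·3 = 62
  Elmhurst: 2·1 + 5·1 + 11·3 + 9·2 + 12·0 = 58
  Fairview: 2·0 + 5·3 + 11·0 + 9·3 + 12·2 = 66
  Kenton: 2·3 + 5·2 + 11·1 + 9·1 + 12·1 = 48

58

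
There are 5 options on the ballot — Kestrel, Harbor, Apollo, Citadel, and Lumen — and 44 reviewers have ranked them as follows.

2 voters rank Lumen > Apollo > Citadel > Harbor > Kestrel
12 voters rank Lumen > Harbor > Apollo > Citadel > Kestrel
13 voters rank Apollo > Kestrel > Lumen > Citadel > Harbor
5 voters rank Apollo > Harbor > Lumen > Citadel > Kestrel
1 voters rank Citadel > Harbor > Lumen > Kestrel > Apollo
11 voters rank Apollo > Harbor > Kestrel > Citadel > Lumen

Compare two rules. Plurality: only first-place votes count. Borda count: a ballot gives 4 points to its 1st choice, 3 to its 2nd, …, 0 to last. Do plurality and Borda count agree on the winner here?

Yes

Plurality first-place counts: Kestrel 0, Harbor 0, Apollo 29, Citadel 1, Lumen 14 → Apollo.
Borda totals: Kestrel 62, Harbor 89, Apollo 146, Citadel 49, Lumen 94 → Apollo.
The two rules agree on Apollo.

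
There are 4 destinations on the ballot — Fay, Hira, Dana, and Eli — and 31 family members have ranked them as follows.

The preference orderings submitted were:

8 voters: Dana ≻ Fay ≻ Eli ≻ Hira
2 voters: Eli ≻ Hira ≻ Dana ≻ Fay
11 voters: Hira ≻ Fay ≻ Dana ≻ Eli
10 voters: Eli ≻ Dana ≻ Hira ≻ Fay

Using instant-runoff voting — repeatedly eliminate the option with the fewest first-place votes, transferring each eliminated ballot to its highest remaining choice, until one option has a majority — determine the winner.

Eli

Round 1: Eli 12, Hira 11, Dana 8, Fay 0. Fay has the fewest and is eliminated.
Round 2: Eli 12, Hira 11, Dana 8. Dana has the fewest and is eliminated.
Round 3: Eli 20, Hira 11. Eli has a majority.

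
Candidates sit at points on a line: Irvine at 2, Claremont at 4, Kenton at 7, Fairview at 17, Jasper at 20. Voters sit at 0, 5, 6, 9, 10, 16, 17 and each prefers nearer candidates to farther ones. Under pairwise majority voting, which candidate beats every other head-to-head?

Kenton

With single-peaked preferences on a line, the Condorcet winner is the candidate closest to the median voter.
The median voter (position 9) is closest to Kenton at 7.
Check: Kenton vs Jasper — voters closer to Kenton: 5 of 7.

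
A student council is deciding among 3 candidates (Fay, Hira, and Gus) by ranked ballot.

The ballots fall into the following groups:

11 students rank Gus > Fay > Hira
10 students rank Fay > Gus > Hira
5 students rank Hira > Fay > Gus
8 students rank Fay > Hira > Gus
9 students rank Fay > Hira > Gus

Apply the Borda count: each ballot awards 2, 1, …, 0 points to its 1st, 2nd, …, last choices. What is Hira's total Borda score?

Borda scores:
  Fay: 11·1 + 10·2 + 5·1 + 8·2 + 9·2 = 70
  Hira: 11·0 + 10·0 + 5·2 + 8·1 + 9·1 = 27
  Gus: 11·2 + 10·1 + 5·0 + 8·0 + 9·0 = 32

27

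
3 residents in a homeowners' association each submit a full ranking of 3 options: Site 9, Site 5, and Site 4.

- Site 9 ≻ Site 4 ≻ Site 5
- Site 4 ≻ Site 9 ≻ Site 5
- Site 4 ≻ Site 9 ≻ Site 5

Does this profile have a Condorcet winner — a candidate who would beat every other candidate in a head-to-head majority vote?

Yes

Head-to-head results (3 voters total):
Site 9 vs Site 5: Site 9 wins 3–0.
Site 9 vs Site 4: Site 4 wins 2–1.
Site 5 vs Site 4: Site 4 wins 3–0.
Site 4 beats each rival — Site 9 (2–1), Site 5 (3–0) — so Site 4 is the Condorcet winner.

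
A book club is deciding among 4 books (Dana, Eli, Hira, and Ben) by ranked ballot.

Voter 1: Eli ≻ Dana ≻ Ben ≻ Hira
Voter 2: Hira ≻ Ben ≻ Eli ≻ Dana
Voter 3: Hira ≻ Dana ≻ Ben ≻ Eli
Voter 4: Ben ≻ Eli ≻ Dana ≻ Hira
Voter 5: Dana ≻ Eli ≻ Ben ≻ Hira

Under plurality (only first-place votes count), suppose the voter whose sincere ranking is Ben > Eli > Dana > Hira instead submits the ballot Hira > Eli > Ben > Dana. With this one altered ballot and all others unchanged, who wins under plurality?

First-place totals with the altered ballot: Dana 1, Eli 1, Hira 3, Ben 0.
The winner is unchanged: still Hira.

Hira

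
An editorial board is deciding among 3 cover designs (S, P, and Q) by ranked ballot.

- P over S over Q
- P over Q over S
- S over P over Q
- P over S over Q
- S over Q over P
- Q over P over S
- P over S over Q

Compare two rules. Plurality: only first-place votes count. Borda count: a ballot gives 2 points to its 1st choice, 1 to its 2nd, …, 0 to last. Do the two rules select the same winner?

Yes

Plurality first-place counts: S 2, P 4, Q 1 → P.
Borda totals: S 7, P 10, Q 4 → P.
The two rules agree on P.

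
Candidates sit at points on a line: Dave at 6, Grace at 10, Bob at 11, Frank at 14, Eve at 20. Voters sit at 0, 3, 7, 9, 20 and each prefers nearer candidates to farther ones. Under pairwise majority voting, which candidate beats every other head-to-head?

With single-peaked preferences on a line, the Condorcet winner is the candidate closest to the median voter.
The median voter (position 7) is closest to Dave at 6.
Check: Dave vs Bob — voters closer to Dave: 3 of 5.

Dave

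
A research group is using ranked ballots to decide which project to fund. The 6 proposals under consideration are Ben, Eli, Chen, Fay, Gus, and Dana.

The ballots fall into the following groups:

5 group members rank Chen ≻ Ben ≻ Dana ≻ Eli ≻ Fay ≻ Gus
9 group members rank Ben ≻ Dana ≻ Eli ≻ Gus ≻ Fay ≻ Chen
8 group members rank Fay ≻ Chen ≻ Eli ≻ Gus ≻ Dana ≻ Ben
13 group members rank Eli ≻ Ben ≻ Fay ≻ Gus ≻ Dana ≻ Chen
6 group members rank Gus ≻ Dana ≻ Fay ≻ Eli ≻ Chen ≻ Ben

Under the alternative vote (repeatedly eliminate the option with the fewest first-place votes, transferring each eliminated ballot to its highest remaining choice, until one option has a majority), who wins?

Round 1: Eli 13, Ben 9, Fay 8, Gus 6, Chen 5, Dana 0. Dana has the fewest and is eliminated.
Round 2: Eli 13, Ben 9, Fay 8, Gus 6, Chen 5. Chen has the fewest and is eliminated.
Round 3: Ben 14, Eli 13, Fay 8, Gus 6. Gus has the fewest and is eliminated.
Round 4: Ben 14, Fay 14, Eli 13. Eli has the fewest and is eliminated.
Round 5: Ben 27, Fay 14. Ben has a majority.

Ben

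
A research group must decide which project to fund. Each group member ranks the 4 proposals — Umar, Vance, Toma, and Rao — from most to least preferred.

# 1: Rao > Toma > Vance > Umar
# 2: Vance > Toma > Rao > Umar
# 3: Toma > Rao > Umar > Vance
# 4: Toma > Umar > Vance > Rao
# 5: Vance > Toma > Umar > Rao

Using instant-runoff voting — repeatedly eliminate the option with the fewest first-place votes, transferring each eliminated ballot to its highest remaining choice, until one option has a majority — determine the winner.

Toma

Round 1: Vance 2, Toma 2, Rao 1, Umar 0. Umar has the fewest and is eliminated.
Round 2: Vance 2, Toma 2, Rao 1. Rao has the fewest and is eliminated.
Round 3: Toma 3, Vance 2. Toma has a majority.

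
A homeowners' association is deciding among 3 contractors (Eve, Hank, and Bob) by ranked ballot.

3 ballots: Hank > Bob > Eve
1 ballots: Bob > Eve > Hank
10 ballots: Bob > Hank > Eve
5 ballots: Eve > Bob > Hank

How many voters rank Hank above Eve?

13

Ballots ranking Hank above Eve: 3+10 = 13.
Ballots ranking Eve above Hank: 1+5 = 6.
So 13 of 19 voters prefer Hank to Eve.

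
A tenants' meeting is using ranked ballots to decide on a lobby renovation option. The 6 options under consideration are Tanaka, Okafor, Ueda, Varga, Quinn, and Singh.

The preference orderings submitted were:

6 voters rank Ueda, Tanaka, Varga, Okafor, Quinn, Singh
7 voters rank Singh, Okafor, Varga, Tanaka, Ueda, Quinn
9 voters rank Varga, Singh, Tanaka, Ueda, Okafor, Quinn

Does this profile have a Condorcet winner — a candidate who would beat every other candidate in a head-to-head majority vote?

Head-to-head results (22 voters total):
Tanaka vs Okafor: Tanaka wins 15–7.
Tanaka vs Ueda: Tanaka wins 16–6.
Tanaka vs Varga: Varga wins 16–6.
Tanaka vs Quinn: Tanaka wins 22–0.
Tanaka vs Singh: Singh wins 16–6.
Okafor vs Ueda: Ueda wins 15–7.
Okafor vs Varga: Varga wins 15–7.
Okafor vs Quinn: Okafor wins 22–0.
Okafor vs Singh: Singh wins 16–6.
Ueda vs Varga: Varga wins 16–6.
Ueda vs Quinn: Ueda wins 22–0.
Ueda vs Singh: Singh wins 16–6.
Varga vs Quinn: Varga wins 22–0.
Varga vs Singh: Varga wins 15–7.
Quinn vs Singh: Singh wins 16–6.
Varga beats each rival — Tanaka (16–6), Okafor (15–7), Ueda (16–6), Quinn (22–0), Singh (15–7) — so Varga is the Condorcet winner.

Yes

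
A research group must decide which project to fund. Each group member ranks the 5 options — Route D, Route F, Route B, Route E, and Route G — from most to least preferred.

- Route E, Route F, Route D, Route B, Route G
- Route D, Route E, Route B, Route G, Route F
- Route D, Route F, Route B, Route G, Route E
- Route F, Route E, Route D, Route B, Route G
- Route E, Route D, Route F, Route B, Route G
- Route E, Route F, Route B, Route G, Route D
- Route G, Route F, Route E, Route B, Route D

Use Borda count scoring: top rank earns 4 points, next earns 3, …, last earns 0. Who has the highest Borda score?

Route E

Borda scores:
  Route D: 2 + 4 + 4 + 2 + 3 + 0 + 0 = 15
  Route F: 3 + 0 + 3 + 4 + 2 + 3 + 3 = 18
  Route B: 1 + 2 + 2 + 1 + 1 + 2 + 1 = 10
  Route E: 4 + 3 + 0 + 3 + 4 + 4 + 2 = 20
  Route G: 0 + 1 + 1 + 0 + 0 + 1 + 4 = 7
Route E has the highest total.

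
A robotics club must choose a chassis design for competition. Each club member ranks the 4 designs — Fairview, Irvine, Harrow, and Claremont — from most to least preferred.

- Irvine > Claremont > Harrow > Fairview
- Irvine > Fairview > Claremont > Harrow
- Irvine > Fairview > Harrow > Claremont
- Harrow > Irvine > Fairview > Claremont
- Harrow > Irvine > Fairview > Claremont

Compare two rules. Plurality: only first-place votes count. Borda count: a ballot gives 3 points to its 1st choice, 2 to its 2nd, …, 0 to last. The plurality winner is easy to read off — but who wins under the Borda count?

Irvine

Plurality first-place counts: Fairview 0, Irvine 3, Harrow 2, Claremont 0 → Irvine.
Borda totals: Fairview 6, Irvine 13, Harrow 8, Claremont 3 → Irvine.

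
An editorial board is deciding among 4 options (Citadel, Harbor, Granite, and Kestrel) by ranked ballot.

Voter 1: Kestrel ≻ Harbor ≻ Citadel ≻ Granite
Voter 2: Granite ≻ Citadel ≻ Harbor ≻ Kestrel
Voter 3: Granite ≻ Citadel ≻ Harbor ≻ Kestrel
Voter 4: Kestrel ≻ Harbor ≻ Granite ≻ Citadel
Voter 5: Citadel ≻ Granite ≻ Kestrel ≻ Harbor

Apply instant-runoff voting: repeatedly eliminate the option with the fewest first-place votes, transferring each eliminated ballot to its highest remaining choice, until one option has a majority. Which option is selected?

Round 1: Granite 2, Kestrel 2, Citadel 1, Harbor 0. Harbor has the fewest and is eliminated.
Round 2: Granite 2, Kestrel 2, Citadel 1. Citadel has the fewest and is eliminated.
Round 3: Granite 3, Kestrel 2. Granite has a majority.

Granite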